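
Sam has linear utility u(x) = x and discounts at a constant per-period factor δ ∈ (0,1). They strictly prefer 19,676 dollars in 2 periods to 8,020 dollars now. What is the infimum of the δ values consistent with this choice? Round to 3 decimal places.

Under u(x) = x this choice says 8020 < δ^2·19676.
So δ^2 > 8020/19676 = 0.40760; taking the square root of both positive sides preserves the inequality.
δ > (8020/19676)^(1/2) ≈ 0.638.

δ > 0.638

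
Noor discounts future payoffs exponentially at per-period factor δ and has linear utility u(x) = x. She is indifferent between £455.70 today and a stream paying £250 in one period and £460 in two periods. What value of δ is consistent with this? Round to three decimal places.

Present value of the stream is 250·δ + 460·δ². Indifference gives 250δ + 460δ² = 455.70.
So 460δ² + 250δ − 455.70 = 0.
By the quadratic formula (taking the positive root), δ = (−250 + √900988.00) / 920 ≈ 0.760.

δ ≈ 0.760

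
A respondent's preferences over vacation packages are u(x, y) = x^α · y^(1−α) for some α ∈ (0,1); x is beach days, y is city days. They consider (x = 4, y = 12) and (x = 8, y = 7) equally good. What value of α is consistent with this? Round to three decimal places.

α ≈ 0.437

Set the two utilities equal: 4^α·12^(1−α) = 8^α·7^(1−α).
(4/8)^α = (7/12)^(1−α); take logs: α·ln(4/8) = (1−α)·ln(7/12), i.e. α·-0.693147 = (1−α)·-0.538997.
Thus α·(-1.232144) = -0.538997, so α = -0.538997/-1.232144 ≈ 0.437.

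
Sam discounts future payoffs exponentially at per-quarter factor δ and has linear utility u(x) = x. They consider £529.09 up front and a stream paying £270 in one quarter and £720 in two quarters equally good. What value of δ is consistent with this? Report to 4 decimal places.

δ ≈ 0.6900

Present value of the stream is 270·δ + 720·δ². Indifference gives 270δ + 720δ² = 529.09.
Rearranged: 720δ² + 270δ − 529.09 = 0.
By the quadratic formula (taking the positive root), δ = (−270 + √1596679.20) / 1440 ≈ 0.6900.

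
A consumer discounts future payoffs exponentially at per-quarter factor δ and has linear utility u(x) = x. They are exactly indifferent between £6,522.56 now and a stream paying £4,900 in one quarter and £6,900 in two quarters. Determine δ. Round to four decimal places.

δ ≈ 0.6800

Equating present values: 6522.56 = 4900δ + 6900δ².
Rearranged: 6900δ² + 4900δ − 6522.56 = 0.
The positive root is δ = [−4900 + √(4900² + 4·6900·6522.56)] / (2·6900) = (−4900 + 14284.000)/13800 ≈ 0.6800.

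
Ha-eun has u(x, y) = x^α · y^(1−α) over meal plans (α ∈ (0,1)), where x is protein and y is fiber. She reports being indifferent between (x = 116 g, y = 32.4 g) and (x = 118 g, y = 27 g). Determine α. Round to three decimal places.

Indifference: 116^α · 32.4^(1−α) = 118^α · 27^(1−α).
Taking logs: α·ln 116 + (1−α)·ln 32.4 = α·ln 118 + (1−α)·ln 27, i.e. α·-0.017094 = (1−α)·-0.182322.
So α/(1−α) = (-0.182322)/(-0.017094) = 10.665848, and α = 10.665848/11.665848 ≈ 0.914.

α ≈ 0.914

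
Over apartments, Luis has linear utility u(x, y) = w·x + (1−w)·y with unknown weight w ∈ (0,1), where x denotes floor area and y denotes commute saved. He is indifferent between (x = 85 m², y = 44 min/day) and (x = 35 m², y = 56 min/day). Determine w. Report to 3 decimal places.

Indifference: w·85 + (1−w)·44 = w·35 + (1−w)·56.
w·(85−35) = (1−w)·(56−44), i.e. w·50 = (1−w)·12.
So w/(1−w) = 12/50 = 0.2400, giving w = 12/(50+12) = 0.194.

w = 0.194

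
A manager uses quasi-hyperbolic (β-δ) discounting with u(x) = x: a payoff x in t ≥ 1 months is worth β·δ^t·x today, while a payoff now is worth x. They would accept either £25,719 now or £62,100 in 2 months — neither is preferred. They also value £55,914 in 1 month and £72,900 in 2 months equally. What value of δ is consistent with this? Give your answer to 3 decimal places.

From the later pair, β·δ^1·55914 = β·δ^2·72900; dividing through, δ = 55914/72900 = 0.76700.

δ ≈ 0.767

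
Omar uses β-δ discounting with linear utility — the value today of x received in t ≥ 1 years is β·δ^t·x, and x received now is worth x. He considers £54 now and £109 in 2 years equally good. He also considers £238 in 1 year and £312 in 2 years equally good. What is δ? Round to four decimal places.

δ ≈ 0.7628

The second indifference involves only future payoffs, so β cancels: β·δ^1·238 = β·δ^2·312, giving δ = 238/312 = 0.76282.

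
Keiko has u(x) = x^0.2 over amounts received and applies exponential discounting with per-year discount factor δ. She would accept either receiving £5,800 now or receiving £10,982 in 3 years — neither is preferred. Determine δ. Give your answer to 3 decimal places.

The payoff in 3 years is discounted by δ^3, so u(5800) = δ^3·u(10982) and δ^3 = u(5800)/u(10982).
With u(x) = x^0.2: δ^3 = 5800^0.2/10982^0.2 = (5800/10982)^0.2 = 0.88014.
Hence δ = (0.88014)^(1/3) = 0.95833.

δ ≈ 0.958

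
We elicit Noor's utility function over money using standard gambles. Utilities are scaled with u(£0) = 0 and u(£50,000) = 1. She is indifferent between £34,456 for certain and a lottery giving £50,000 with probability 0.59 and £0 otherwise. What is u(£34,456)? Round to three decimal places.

The indifference gives u(£34,456) = 0.59·u(£50,000) + 0.41·u(£0) = 0.59·1 + 0.41·0 = 0.59.

0.590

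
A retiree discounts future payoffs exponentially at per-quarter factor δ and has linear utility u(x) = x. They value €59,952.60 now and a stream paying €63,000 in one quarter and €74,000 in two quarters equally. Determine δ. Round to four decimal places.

δ ≈ 0.5700

Equating present values: 59952.60 = 63000δ + 74000δ².
So 74000δ² + 63000δ − 59952.60 = 0.
δ = (−63000 + √(63000² + 4·74000·59952.60)) / (2·74000) = (−63000 + √21714969600.00) / 148000 ≈ 0.5700.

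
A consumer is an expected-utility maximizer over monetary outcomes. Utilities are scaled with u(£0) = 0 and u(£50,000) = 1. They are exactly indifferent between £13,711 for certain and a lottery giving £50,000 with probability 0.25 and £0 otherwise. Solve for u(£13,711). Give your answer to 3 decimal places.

0.250

u(£13,711) equals the lottery's expected utility: 0.25·1 + 0.75·0 = 0.25.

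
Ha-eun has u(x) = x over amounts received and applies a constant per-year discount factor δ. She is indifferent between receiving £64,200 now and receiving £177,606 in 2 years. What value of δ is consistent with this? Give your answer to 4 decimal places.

The payoff in 2 years is discounted by δ^2, so u(64200) = δ^2·u(177606) and δ^2 = u(64200)/u(177606).
With u(x) = x: δ^2 = 64200/177606 = 0.36147.
So δ = 0.36147^(1/2) ≈ 0.6012.

δ ≈ 0.6012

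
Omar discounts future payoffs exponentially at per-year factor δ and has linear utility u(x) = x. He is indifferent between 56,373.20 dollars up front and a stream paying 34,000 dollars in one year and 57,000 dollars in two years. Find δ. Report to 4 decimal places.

δ ≈ 0.7400

Present value of the stream is 34000·δ + 57000·δ². Indifference gives 34000δ + 57000δ² = 56373.20.
Rearranged: 57000δ² + 34000δ − 56373.20 = 0.
The positive root is δ = [−34000 + √(34000² + 4·57000·56373.20)] / (2·57000) = (−34000 + 118360.000)/114000 ≈ 0.7400.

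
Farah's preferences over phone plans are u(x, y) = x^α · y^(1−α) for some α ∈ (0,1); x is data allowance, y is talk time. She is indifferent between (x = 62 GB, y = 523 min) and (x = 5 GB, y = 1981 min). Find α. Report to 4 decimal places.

The Cobb–Douglas utilities coincide, so 62^α·523^(1−α) = 5^α·1981^(1−α).
Rearrange to (62/5)^α = (1981/523)^(1−α) and take logs: α·2.5176965 = (1−α)·1.3317756.
So α/(1−α) = (1.3317756)/(2.5176965) = 0.5289659, and α = 0.5289659/1.5289659 ≈ 0.3460.

α ≈ 0.3460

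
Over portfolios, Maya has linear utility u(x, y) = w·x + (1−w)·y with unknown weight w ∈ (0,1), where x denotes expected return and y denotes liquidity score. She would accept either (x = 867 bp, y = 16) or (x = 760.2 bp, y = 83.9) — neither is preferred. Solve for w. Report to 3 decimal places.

w = 0.389

u(867,16) = u(760.2,83.9) means w·867 + (1−w)·16 = w·760.2 + (1−w)·83.9.
w·(867−760.2) = (1−w)·(83.9−16), i.e. w·106.8 = (1−w)·67.9.
Hence w = 67.9/(106.8+67.9) = 67.9/174.7 = 0.389.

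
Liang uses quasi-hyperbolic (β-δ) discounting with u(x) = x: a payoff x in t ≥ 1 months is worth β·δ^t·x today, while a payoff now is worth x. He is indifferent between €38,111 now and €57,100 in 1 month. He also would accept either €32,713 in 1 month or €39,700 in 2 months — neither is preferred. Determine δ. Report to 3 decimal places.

From the later pair, β·δ^1·32713 = β·δ^2·39700; dividing through, δ = 32713/39700 = 0.82401.

δ ≈ 0.824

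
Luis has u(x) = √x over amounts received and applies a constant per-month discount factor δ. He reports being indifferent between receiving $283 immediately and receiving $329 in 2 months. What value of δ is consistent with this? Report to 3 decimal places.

δ ≈ 0.963

Indifference means u(283) = δ^2 · u(329), so δ^2 = u(283)/u(329).
Since u(x) = √x, δ^2 = √(283/329) = 0.92746.
So δ = 0.92746^(1/2) ≈ 0.963.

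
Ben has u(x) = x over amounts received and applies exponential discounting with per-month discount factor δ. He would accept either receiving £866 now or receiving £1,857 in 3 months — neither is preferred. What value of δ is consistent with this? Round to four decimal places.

Equating discounted utilities: u(866) = δ^3·u(1857) ⇒ δ^3 = u(866)/u(1857).
With u(x) = x: δ^3 = 866/1857 = 0.46634.
Taking the cube root: δ = 0.46634^(1/3) ≈ 0.7755.

δ ≈ 0.7755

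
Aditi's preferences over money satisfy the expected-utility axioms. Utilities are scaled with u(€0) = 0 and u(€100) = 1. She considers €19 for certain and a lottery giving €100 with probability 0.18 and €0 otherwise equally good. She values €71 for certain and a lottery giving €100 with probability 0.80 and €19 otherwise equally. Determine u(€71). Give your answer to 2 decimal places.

The first gamble pins u(€19): it must equal 0.18·1 + 0.82·0 = 0.18.
Then u(€71) = 0.80·u(€100) + 0.20·u(€19) = 0.80·1.00 + 0.20·0.18 = 0.8360.

0.84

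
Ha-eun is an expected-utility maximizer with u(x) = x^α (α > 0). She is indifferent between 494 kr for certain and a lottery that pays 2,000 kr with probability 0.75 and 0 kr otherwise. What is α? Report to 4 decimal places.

α ≈ 0.2057

Since u(0) = 0, the lottery's EU is 0.75·2000^α.
Indifference: 494^α = 0.75·2000^α, so (494/2000)^α = 0.75.
Take logs: α = ln 0.75 / ln(494/2000) ≈ 0.205727.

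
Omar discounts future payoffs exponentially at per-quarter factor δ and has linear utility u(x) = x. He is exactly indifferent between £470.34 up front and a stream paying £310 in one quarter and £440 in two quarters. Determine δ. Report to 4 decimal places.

Present value of the stream is 310·δ + 440·δ². Indifference gives 310δ + 440δ² = 470.34.
So 440δ² + 310δ − 470.34 = 0.
δ = (−310 + √(310² + 4·440·470.34)) / (2·440) = (−310 + √923898.40) / 880 ≈ 0.7400.

δ ≈ 0.7400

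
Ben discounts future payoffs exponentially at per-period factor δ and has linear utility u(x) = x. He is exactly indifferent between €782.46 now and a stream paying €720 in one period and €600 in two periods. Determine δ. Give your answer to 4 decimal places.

δ ≈ 0.6900

Present value of the stream is 720·δ + 600·δ². Indifference gives 720δ + 600δ² = 782.46.
That is, 600δ² + 720δ − 782.46 = 0, a quadratic in δ.
The positive root is δ = [−720 + √(720² + 4·600·782.46)] / (2·600) = (−720 + 1548.000)/1200 ≈ 0.6900.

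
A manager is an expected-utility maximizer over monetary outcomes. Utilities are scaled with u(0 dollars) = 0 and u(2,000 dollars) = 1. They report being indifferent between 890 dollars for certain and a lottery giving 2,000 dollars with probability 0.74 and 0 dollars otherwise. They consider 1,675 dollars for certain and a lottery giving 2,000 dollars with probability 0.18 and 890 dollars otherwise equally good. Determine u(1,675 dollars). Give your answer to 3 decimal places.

From the first indifference, u(890 dollars) = 0.74·u(2,000 dollars) + 0.26·u(0 dollars) = 0.74·1 + 0.26·0 = 0.74.
The second indifference gives u(1,675 dollars) = 0.18·u(2,000 dollars) + 0.82·u(890 dollars) = 0.18·1.00 + 0.82·0.74 = 0.7868.

0.787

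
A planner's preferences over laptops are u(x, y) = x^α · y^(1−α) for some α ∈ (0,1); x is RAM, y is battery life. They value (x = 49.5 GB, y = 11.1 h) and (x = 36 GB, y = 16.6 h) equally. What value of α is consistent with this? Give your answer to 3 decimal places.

α ≈ 0.558

Set the two utilities equal: 49.5^α·11.1^(1−α) = 36^α·16.6^(1−α).
Taking logs: α·ln 49.5 + (1−α)·ln 11.1 = α·ln 36 + (1−α)·ln 16.6, i.e. α·0.318454 = (1−α)·0.402458.
Thus α·(0.720912) = 0.402458, so α = 0.402458/0.720912 ≈ 0.558.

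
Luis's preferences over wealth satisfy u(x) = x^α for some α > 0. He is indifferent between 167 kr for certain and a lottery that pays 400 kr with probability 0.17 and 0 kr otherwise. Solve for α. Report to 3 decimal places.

EU(lottery) = 0.17·400^α + 0.83·0 = 0.17·400^α.
Indifference: 167^α = 0.17·400^α, so (167/400)^α = 0.17.
Taking logs: α·ln(167/400) = ln(0.17), so α = -1.771957 / -0.873471 ≈ 2.029.

α ≈ 2.029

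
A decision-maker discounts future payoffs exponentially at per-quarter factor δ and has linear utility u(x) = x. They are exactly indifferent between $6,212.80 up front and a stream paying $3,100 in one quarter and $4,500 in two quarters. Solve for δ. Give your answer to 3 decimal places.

δ ≈ 0.880

The stream is worth 3100δ + 4500δ² today, so 3100δ + 4500δ² = 6212.80.
Rearranged: 4500δ² + 3100δ − 6212.80 = 0.
By the quadratic formula (taking the positive root), δ = (−3100 + √121440400.00) / 9000 ≈ 0.880.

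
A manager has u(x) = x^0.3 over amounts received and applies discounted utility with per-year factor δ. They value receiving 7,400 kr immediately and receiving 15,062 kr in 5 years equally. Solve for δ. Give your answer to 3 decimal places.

Equating discounted utilities: u(7400) = δ^5·u(15062) ⇒ δ^5 = u(7400)/u(15062).
With u(x) = x^0.3: δ^5 = 7400^0.3/15062^0.3 = (7400/15062)^0.3 = 0.80799.
Taking the 5th root: δ = 0.80799^(1/5) ≈ 0.958.

δ ≈ 0.958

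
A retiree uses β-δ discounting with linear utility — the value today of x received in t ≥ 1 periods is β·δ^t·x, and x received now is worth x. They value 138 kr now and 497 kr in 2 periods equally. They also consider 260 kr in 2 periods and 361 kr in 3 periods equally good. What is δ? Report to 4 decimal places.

δ ≈ 0.7202

From the later pair, β·δ^2·260 = β·δ^3·361; dividing through, δ = 260/361 = 0.72022.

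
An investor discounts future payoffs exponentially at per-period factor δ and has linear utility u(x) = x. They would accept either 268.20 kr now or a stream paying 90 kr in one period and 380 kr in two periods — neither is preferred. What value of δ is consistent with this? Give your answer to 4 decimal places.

The stream is worth 90δ + 380δ² today, so 90δ + 380δ² = 268.20.
That is, 380δ² + 90δ − 268.20 = 0, a quadratic in δ.
δ = (−90 + √(90² + 4·380·268.20)) / (2·380) = (−90 + √415764.00) / 760 ≈ 0.7300.

δ ≈ 0.7300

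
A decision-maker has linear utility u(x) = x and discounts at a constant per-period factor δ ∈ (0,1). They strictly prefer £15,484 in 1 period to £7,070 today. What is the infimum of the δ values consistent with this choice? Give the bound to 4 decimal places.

Under u(x) = x this choice says 7070 < δ·15484.
So δ > 7070/15484 = 0.45660.

δ > 0.4566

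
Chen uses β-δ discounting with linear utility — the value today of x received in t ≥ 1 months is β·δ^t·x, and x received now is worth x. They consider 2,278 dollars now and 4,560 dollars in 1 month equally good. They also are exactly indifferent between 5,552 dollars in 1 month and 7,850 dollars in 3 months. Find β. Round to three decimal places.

The second indifference involves only future payoffs, so β cancels: β·δ^1·5552 = β·δ^3·7850, giving δ^2 = 5552/7850 = 0.70726, so δ = 0.84099.
Now use the now-vs-future pair: 2278 = β·δ·4560 gives β = 2278/(0.84099·4560) ≈ 0.594.

β ≈ 0.594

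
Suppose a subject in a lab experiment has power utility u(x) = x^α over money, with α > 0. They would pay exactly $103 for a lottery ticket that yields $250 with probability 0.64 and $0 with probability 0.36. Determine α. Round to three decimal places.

EU(lottery) = 0.64·250^α + 0.36·0 = 0.64·250^α.
Indifference: 103^α = 0.64·250^α, so (103/250)^α = 0.64.
α = ln(0.64) / ln(103/250) = -0.446287/-0.886732 ≈ 0.503.

α ≈ 0.503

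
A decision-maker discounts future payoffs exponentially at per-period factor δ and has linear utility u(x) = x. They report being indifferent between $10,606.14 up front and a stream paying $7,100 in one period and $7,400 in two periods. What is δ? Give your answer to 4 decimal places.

δ ≈ 0.8100

Present value of the stream is 7100·δ + 7400·δ². Indifference gives 7100δ + 7400δ² = 10606.14.
So 7400δ² + 7100δ − 10606.14 = 0.
δ = (−7100 + √(7100² + 4·7400·10606.14)) / (2·7400) = (−7100 + √364351744.00) / 14800 ≈ 0.8100.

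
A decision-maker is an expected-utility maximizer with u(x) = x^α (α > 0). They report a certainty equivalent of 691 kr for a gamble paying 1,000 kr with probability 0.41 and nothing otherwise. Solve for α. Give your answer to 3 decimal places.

Since u(0) = 0, the lottery's EU is 0.41·1000^α.
Setting u(691) equal to that: 691^α = 0.41·1000^α ⇒ (691/1000)^α = 0.41.
Take logs: α = ln 0.41 / ln(691/1000) ≈ 2.41223.

α ≈ 2.412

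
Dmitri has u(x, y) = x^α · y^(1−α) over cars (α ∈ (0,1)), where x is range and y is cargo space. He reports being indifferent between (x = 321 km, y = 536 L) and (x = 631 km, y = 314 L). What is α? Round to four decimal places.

α ≈ 0.4417

The Cobb–Douglas utilities coincide, so 321^α·536^(1−α) = 631^α·314^(1−α).
(321/631)^α = (314/536)^(1−α); take logs: α·ln(321/631) = (1−α)·ln(314/536), i.e. α·-0.6758647 = (1−α)·-0.5347412.
Thus α·(-1.2106059) = -0.5347412, so α = -0.5347412/-1.2106059 ≈ 0.4417.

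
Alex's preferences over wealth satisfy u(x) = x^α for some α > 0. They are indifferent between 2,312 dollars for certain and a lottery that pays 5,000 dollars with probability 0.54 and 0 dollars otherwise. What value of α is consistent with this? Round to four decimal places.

The lottery's expected utility is 0.54·u(5000) + 0.46·u(0) = 0.54·5000^α (since u(0) = 0 for α > 0).
Setting u(2312) equal to that: 2312^α = 0.54·5000^α ⇒ (2312/5000)^α = 0.54.
Take logs: α = ln 0.54 / ln(2312/5000) ≈ 0.798867.

α ≈ 0.7989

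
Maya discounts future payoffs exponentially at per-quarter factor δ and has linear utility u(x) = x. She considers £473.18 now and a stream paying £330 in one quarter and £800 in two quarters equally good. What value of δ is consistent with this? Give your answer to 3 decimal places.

The stream is worth 330δ + 800δ² today, so 330δ + 800δ² = 473.18.
Rearranged: 800δ² + 330δ − 473.18 = 0.
δ = (−330 + √(330² + 4·800·473.18)) / (2·800) = (−330 + √1623076.00) / 1600 ≈ 0.590.

δ ≈ 0.590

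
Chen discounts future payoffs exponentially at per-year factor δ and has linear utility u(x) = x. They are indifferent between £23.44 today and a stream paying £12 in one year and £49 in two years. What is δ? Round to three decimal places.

δ ≈ 0.580

Equating present values: 23.44 = 12δ + 49δ².
So 49δ² + 12δ − 23.44 = 0.
By the quadratic formula (taking the positive root), δ = (−12 + √4738.24) / 98 ≈ 0.580.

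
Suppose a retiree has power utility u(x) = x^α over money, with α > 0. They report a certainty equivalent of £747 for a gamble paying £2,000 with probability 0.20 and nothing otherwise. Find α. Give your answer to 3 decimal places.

α ≈ 1.634

EU(lottery) = 0.20·2000^α + 0.80·0 = 0.20·2000^α.
Equating: 747^α = 0.20·2000^α, i.e. 0.3735^α = 0.20.
Take logs: α = ln 0.20 / ln(747/2000) ≈ 1.63422.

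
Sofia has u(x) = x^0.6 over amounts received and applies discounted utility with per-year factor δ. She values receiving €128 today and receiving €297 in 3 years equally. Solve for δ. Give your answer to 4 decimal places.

The payoff in 3 years is discounted by δ^3, so u(128) = δ^3·u(297) and δ^3 = u(128)/u(297).
With u(x) = x^0.6: δ^3 = 128^0.6/297^0.6 = (128/297)^0.6 = 0.60349.
So δ = 0.60349^(1/3) ≈ 0.8451.

δ ≈ 0.8451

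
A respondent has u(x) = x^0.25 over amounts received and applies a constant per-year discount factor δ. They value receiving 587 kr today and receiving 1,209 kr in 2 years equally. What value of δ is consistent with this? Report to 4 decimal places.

δ ≈ 0.9136

Equating discounted utilities: u(587) = δ^2·u(1209) ⇒ δ^2 = u(587)/u(1209).
Since u(x) = x^0.25, δ^2 = (587/1209)^0.25 = 0.48553^0.25 = 0.83474.
Taking the square root: δ = 0.83474^(1/2) ≈ 0.9136.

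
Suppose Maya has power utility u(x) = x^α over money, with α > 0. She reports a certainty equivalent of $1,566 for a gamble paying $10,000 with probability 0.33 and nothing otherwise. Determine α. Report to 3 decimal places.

α ≈ 0.598

The lottery's expected utility is 0.33·u(10000) + 0.67·u(0) = 0.33·10000^α (since u(0) = 0 for α > 0).
Equating: 1566^α = 0.33·10000^α, i.e. 0.1566^α = 0.33.
Take logs: α = ln 0.33 / ln(1566/10000) ≈ 0.59796.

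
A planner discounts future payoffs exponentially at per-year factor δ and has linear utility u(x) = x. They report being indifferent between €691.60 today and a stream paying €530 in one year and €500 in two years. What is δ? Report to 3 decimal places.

Present value of the stream is 530·δ + 500·δ². Indifference gives 530δ + 500δ² = 691.60.
Rearranged: 500δ² + 530δ − 691.60 = 0.
By the quadratic formula (taking the positive root), δ = (−530 + √1664100.00) / 1000 ≈ 0.760.

δ ≈ 0.760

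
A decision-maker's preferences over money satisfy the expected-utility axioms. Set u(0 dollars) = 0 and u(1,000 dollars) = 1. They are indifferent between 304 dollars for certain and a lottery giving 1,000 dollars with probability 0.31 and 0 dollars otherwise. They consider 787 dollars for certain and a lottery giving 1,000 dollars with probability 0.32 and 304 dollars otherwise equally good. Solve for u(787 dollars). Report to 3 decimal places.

0.531

From the first indifference, u(304 dollars) = 0.31·u(1,000 dollars) + 0.69·u(0 dollars) = 0.31·1 + 0.69·0 = 0.31.
Then u(787 dollars) = 0.32·u(1,000 dollars) + 0.68·u(304 dollars) = 0.32·1.00 + 0.68·0.31 = 0.5308.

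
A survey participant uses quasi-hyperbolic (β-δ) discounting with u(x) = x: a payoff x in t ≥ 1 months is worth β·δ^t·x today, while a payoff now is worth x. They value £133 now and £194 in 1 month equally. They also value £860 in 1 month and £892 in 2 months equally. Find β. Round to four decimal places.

The second indifference involves only future payoffs, so β cancels: β·δ^1·860 = β·δ^2·892, giving δ = 860/892 = 0.96413.
Substituting δ into 133 = β·δ·194: β = 133/(187.040) ≈ 0.7111.

β ≈ 0.7111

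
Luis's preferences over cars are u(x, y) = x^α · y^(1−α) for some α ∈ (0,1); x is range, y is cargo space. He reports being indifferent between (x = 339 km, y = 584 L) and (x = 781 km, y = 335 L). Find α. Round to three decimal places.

Indifference: 339^α · 584^(1−α) = 781^α · 335^(1−α).
Taking logs: α·ln 339 + (1−α)·ln 584 = α·ln 781 + (1−α)·ln 335, i.e. α·-0.834575 = (1−α)·-0.555770.
So α/(1−α) = (-0.555770)/(-0.834575) = 0.665932, and α = 0.665932/1.665932 ≈ 0.400.

α ≈ 0.400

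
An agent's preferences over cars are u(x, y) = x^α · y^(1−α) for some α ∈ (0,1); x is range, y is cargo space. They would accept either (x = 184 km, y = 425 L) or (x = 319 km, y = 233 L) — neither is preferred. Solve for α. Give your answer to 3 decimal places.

α ≈ 0.522

Indifference: 184^α · 425^(1−α) = 319^α · 233^(1−α).
Taking logs: α·ln 184 + (1−α)·ln 425 = α·ln 319 + (1−α)·ln 233, i.e. α·-0.550255 = (1−α)·-0.601051.
Thus α·(-1.151306) = -0.601051, so α = -0.601051/-1.151306 ≈ 0.522.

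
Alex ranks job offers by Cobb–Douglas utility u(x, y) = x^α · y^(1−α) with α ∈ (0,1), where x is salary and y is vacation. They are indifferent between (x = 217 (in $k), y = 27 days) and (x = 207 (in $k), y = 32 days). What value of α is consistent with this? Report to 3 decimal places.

Set the two utilities equal: 217^α·27^(1−α) = 207^α·32^(1−α).
Rearrange to (217/207)^α = (32/27)^(1−α) and take logs: α·0.047179 = (1−α)·0.169899.
With A = 0.047179 and B = 0.169899: α·A = (1−α)·B, so α = B/(A+B) = 0.169899/0.217078 ≈ 0.783.

α ≈ 0.783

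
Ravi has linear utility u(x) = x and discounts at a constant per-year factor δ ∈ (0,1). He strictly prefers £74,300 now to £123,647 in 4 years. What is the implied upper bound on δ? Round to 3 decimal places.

δ < 0.880

The preference means 74300 > δ^4·123647.
Hence δ^4 < 74300/123647 = 0.60090, and x ↦ x^(1/4) is increasing on (0,∞).
δ < (74300/123647)^(1/4) ≈ 0.880.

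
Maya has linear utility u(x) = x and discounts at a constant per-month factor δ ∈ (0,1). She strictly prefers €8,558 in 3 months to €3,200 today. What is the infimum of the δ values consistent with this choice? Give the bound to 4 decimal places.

Under u(x) = x this choice says 3200 < δ^3·8558.
Dividing by 8558: δ^3 > 0.37392. Both sides are positive, so the cube root keeps the direction.
δ > 0.37392^(1/3) = 0.7204.

δ > 0.7204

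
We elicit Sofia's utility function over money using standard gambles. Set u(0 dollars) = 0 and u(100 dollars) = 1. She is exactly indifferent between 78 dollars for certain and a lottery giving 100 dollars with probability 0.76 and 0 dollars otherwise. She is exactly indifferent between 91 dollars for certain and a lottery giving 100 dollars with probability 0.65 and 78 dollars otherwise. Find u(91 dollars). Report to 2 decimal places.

The first gamble pins u(78 dollars): it must equal 0.76·1 + 0.24·0 = 0.76.
Chaining: u(91 dollars) = 0.65·1.00 + 0.35·0.76 = 0.9160.

0.92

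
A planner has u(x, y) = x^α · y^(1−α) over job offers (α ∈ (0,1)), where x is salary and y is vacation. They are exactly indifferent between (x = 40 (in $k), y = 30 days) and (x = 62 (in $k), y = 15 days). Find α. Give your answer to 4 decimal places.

Indifference: 40^α · 30^(1−α) = 62^α · 15^(1−α).
Rearrange to (40/62)^α = (15/30)^(1−α) and take logs: α·-0.4382549 = (1−α)·-0.6931472.
Thus α·(-1.1314021) = -0.6931472, so α = -0.6931472/-1.1314021 ≈ 0.6126.

α ≈ 0.6126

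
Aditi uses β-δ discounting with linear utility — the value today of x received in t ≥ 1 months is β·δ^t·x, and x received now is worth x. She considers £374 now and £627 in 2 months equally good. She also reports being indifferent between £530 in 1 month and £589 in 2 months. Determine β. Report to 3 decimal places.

β ≈ 0.737

The second indifference involves only future payoffs, so β cancels: β·δ^1·530 = β·δ^2·589, giving δ = 530/589 = 0.89983.
Substituting δ into 374 = β·δ^2·627: β = 374/(507.678) ≈ 0.737.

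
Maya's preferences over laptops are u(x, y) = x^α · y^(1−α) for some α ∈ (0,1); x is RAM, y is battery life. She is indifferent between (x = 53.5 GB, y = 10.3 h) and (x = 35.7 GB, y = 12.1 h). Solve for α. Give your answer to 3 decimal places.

α ≈ 0.285

Indifference: 53.5^α · 10.3^(1−α) = 35.7^α · 12.1^(1−α).
Rearrange to (53.5/35.7)^α = (12.1/10.3)^(1−α) and take logs: α·0.404531 = (1−α)·0.161062.
With A = 0.404531 and B = 0.161062: α·A = (1−α)·B, so α = B/(A+B) = 0.161062/0.565593 ≈ 0.285.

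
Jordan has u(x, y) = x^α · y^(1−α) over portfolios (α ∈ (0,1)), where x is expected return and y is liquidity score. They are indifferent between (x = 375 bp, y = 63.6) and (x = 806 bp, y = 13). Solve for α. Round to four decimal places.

α ≈ 0.6748

Set the two utilities equal: 375^α·63.6^(1−α) = 806^α·13^(1−α).
(375/806)^α = (13/63.6)^(1−α); take logs: α·ln(375/806) = (1−α)·ln(13/63.6), i.e. α·-0.7651577 = (1−α)·-1.5876641.
With A = -0.7651577 and B = -1.5876641: α·A = (1−α)·B, so α = B/(A+B) = -1.5876641/-2.3528218 ≈ 0.6748.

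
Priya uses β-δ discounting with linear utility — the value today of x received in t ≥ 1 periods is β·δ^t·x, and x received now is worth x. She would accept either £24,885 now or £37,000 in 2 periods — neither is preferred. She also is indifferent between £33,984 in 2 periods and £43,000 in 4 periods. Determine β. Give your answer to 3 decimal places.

From the later pair, β·δ^2·33984 = β·δ^4·43000; dividing through, δ^2 = 33984/43000 = 0.79033, so δ = 0.88900.
The first indifference: 24885 = β·δ^2·37000, so β = 24885/(δ^2·37000) = 24885/(0.79033·37000) ≈ 0.851.

β ≈ 0.851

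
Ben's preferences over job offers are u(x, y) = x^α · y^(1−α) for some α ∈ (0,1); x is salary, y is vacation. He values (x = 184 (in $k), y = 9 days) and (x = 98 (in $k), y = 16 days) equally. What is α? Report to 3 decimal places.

Set the two utilities equal: 184^α·9^(1−α) = 98^α·16^(1−α).
(184/98)^α = (16/9)^(1−α); take logs: α·ln(184/98) = (1−α)·ln(16/9), i.e. α·0.629968 = (1−α)·0.575364.
So α/(1−α) = (0.575364)/(0.629968) = 0.913323, and α = 0.913323/1.913323 ≈ 0.477.

α ≈ 0.477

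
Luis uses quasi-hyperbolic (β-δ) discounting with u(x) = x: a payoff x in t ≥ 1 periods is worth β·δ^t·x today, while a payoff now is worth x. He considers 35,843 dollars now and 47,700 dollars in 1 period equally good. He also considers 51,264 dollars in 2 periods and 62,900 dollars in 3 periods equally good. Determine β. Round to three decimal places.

Both payoffs in the second observation are in the future, so β drops out: δ^2·51264 = δ^3·62900 ⇒ δ = 51264/62900 = 0.81501.
The first indifference: 35843 = β·δ·47700, so β = 35843/(δ·47700) = 35843/(0.81501·47700) ≈ 0.922.

β ≈ 0.922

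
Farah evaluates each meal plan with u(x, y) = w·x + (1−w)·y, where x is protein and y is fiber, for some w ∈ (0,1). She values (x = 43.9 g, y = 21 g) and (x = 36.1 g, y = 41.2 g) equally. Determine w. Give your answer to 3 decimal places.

Equating utilities: w·43.9 + (1−w)·21 = w·36.1 + (1−w)·41.2.
w·(43.9−36.1) = (1−w)·(41.2−21), i.e. w·7.8 = (1−w)·20.2.
Hence w = 20.2/(7.8+20.2) = 20.2/28 = 0.721.

w = 0.721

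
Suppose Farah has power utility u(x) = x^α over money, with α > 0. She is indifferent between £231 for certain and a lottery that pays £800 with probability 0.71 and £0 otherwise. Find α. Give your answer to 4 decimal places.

EU(lottery) = 0.71·800^α + 0.29·0 = 0.71·800^α.
Setting u(231) equal to that: 231^α = 0.71·800^α ⇒ (231/800)^α = 0.71.
α = ln(0.71) / ln(231/800) = -0.3424903/-1.2421940 ≈ 0.2757.

α ≈ 0.2757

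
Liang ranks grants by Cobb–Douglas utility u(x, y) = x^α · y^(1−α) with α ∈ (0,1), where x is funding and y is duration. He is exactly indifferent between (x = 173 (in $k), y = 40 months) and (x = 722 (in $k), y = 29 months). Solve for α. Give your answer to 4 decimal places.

Indifference: 173^α · 40^(1−α) = 722^α · 29^(1−α).
(173/722)^α = (29/40)^(1−α); take logs: α·ln(173/722) = (1−α)·ln(29/40), i.e. α·-1.4287335 = (1−α)·-0.3215836.
With A = -1.4287335 and B = -0.3215836: α·A = (1−α)·B, so α = B/(A+B) = -0.3215836/-1.7503171 ≈ 0.1837.

α ≈ 0.1837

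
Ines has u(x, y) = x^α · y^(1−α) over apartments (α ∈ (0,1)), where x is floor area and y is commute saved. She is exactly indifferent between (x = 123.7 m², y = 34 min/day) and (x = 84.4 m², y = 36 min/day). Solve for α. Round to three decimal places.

α ≈ 0.130

The Cobb–Douglas utilities coincide, so 123.7^α·34^(1−α) = 84.4^α·36^(1−α).
Rearrange to (123.7/84.4)^α = (36/34)^(1−α) and take logs: α·0.382292 = (1−α)·0.057158.
So α/(1−α) = (0.057158)/(0.382292) = 0.149514, and α = 0.149514/1.149514 ≈ 0.130.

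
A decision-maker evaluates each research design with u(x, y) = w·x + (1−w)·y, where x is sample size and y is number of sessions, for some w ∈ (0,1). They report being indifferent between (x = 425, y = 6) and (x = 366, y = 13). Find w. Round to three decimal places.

w = 0.106

Indifference: w·425 + (1−w)·6 = w·366 + (1−w)·13.
Collecting terms: w·59 = (1−w)·7.
The marginal rate of substitution is 7/59, so w = 7/(59+7) = 0.106.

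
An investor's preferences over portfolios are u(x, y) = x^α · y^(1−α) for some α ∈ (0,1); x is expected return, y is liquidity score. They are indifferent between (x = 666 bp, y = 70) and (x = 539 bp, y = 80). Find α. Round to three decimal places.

The Cobb–Douglas utilities coincide, so 666^α·70^(1−α) = 539^α·80^(1−α).
Rearrange to (666/539)^α = (80/70)^(1−α) and take logs: α·0.211574 = (1−α)·0.133531.
So α/(1−α) = (0.133531)/(0.211574) = 0.631131, and α = 0.631131/1.631131 ≈ 0.387.

α ≈ 0.387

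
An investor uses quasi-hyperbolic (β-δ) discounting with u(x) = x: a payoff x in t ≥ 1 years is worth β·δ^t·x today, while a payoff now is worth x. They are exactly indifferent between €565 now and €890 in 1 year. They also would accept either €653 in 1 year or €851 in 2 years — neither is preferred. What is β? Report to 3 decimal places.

β ≈ 0.827

Both payoffs in the second observation are in the future, so β drops out: δ^1·653 = δ^2·851 ⇒ δ = 653/851 = 0.76733.
The first indifference: 565 = β·δ·890, so β = 565/(δ·890) = 565/(0.76733·890) ≈ 0.827.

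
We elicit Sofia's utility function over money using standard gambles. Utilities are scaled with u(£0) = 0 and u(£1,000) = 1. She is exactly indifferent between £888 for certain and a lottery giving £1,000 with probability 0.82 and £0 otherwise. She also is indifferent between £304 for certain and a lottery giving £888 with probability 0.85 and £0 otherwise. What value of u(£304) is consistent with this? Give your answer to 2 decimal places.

0.70

From the first indifference, u(£888) = 0.82·u(£1,000) + 0.18·u(£0) = 0.82·1 + 0.18·0 = 0.82.
The second indifference gives u(£304) = 0.85·u(£888) + 0.15·u(£0) = 0.85·0.82 + 0.15·0.00 = 0.6970.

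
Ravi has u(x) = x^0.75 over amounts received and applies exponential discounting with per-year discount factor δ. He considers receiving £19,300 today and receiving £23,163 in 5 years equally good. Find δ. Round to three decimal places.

δ ≈ 0.973

Equating discounted utilities: u(19300) = δ^5·u(23163) ⇒ δ^5 = u(19300)/u(23163).
Since u(x) = x^0.75, δ^5 = (19300/23163)^0.75 = 0.83323^0.75 = 0.87211.
So δ = 0.87211^(1/5) ≈ 0.973.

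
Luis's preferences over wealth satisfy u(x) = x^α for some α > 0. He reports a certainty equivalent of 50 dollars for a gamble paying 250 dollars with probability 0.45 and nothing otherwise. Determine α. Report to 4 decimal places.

α ≈ 0.4961

Since u(0) = 0, the lottery's EU is 0.45·250^α.
Setting u(50) equal to that: 50^α = 0.45·250^α ⇒ (50/250)^α = 0.45.
α = ln(0.45) / ln(50/250) = -0.7985077/-1.6094379 ≈ 0.4961.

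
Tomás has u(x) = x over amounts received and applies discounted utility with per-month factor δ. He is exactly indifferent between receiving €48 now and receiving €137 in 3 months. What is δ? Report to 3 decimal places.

Equating discounted utilities: u(48) = δ^3·u(137) ⇒ δ^3 = u(48)/u(137).
With u(x) = x: δ^3 = 48/137 = 0.35036.
Taking the cube root: δ = 0.35036^(1/3) ≈ 0.705.

δ ≈ 0.705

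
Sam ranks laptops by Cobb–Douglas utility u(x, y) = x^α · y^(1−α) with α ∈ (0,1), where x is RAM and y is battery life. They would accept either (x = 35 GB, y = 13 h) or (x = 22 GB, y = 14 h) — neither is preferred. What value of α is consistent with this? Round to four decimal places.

α ≈ 0.1376

Set the two utilities equal: 35^α·13^(1−α) = 22^α·14^(1−α).
(35/22)^α = (14/13)^(1−α); take logs: α·ln(35/22) = (1−α)·ln(14/13), i.e. α·0.4643056 = (1−α)·0.0741080.
With A = 0.4643056 and B = 0.0741080: α·A = (1−α)·B, so α = B/(A+B) = 0.0741080/0.5384136 ≈ 0.1376.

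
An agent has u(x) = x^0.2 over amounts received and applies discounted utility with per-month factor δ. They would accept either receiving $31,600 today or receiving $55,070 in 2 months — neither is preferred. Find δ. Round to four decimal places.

Indifference means u(31600) = δ^2 · u(55070), so δ^2 = u(31600)/u(55070).
Since u(x) = x^0.2, δ^2 = (31600/55070)^0.2 = 0.57382^0.2 = 0.89486.
Hence δ = (0.89486)^(1/2) = 0.945970.

δ ≈ 0.9460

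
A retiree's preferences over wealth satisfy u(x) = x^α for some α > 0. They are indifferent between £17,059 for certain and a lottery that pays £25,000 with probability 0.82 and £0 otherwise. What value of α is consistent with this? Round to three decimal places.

α ≈ 0.519

Since u(0) = 0, the lottery's EU is 0.82·25000^α.
Setting u(17059) equal to that: 17059^α = 0.82·25000^α ⇒ (17059/25000)^α = 0.82.
Taking logs: α·ln(17059/25000) = ln(0.82), so α = -0.198451 / -0.382198 ≈ 0.519.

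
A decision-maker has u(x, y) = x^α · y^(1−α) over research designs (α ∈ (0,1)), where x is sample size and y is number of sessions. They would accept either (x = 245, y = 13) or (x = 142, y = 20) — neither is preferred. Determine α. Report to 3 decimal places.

Set the two utilities equal: 245^α·13^(1−α) = 142^α·20^(1−α).
Rearrange to (245/142)^α = (20/13)^(1−α) and take logs: α·0.545431 = (1−α)·0.430783.
Thus α·(0.976214) = 0.430783, so α = 0.430783/0.976214 ≈ 0.441.

α ≈ 0.441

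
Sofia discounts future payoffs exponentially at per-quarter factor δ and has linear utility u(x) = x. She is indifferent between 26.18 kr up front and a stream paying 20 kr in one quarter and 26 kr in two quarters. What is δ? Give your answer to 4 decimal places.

Present value of the stream is 20·δ + 26·δ². Indifference gives 20δ + 26δ² = 26.18.
So 26δ² + 20δ − 26.18 = 0.
By the quadratic formula (taking the positive root), δ = (−20 + √3122.72) / 52 ≈ 0.6900.

δ ≈ 0.6900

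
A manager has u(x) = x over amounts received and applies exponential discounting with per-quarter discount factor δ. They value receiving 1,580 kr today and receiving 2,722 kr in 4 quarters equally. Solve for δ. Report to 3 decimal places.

The payoff in 4 quarters is discounted by δ^4, so u(1580) = δ^4·u(2722) and δ^4 = u(1580)/u(2722).
With u(x) = x: δ^4 = 1580/2722 = 0.58046.
Hence δ = (0.58046)^(1/4) = 0.87286.

δ ≈ 0.873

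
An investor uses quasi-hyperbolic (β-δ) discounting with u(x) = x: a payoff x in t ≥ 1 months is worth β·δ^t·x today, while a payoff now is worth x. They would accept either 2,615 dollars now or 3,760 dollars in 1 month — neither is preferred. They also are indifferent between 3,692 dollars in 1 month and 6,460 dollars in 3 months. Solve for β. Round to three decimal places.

From the later pair, β·δ^1·3692 = β·δ^3·6460; dividing through, δ^2 = 3692/6460 = 0.57152, so δ = 0.75599.
Substituting δ into 2615 = β·δ·3760: β = 2615/(2842.513) ≈ 0.920.

β ≈ 0.920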